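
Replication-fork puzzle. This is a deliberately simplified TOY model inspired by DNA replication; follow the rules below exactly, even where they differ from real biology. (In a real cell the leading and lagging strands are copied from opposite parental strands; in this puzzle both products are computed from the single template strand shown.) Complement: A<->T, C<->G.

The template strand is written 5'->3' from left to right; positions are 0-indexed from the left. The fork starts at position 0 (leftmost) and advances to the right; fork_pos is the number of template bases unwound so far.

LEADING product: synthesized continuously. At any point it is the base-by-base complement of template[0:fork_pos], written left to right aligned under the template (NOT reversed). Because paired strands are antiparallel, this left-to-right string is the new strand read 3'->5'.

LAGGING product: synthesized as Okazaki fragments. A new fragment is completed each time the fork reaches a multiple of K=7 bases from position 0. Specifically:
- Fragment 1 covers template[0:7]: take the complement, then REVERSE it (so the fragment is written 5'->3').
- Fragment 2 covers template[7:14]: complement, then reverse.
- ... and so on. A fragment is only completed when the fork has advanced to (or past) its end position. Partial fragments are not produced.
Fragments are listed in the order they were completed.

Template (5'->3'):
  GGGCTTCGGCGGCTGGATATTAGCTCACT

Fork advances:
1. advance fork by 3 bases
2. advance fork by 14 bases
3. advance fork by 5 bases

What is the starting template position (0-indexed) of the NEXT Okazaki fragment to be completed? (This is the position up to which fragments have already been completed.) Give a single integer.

Answer: 21

Derivation:
Step 1: advance 3 -> fork_pos = 0 + 3 = 3. Next multiple of 7 is 7 (not reached); still 0 fragment(s).
Step 2: advance 14 -> fork_pos = 3 + 14 = 17. Reached multiple(s) of 7: 7, 14 -> fragments 1-2 completed (2 total).
Step 3: advance 5 -> fork_pos = 17 + 5 = 22. Reached multiple(s) of 7: 21 -> fragment 3 completed (3 total).
3 fragment(s) completed, covering template[0:21] (3 x 7 = 21). The next fragment, fragment 4, covers template[21:28], so it starts at position 21.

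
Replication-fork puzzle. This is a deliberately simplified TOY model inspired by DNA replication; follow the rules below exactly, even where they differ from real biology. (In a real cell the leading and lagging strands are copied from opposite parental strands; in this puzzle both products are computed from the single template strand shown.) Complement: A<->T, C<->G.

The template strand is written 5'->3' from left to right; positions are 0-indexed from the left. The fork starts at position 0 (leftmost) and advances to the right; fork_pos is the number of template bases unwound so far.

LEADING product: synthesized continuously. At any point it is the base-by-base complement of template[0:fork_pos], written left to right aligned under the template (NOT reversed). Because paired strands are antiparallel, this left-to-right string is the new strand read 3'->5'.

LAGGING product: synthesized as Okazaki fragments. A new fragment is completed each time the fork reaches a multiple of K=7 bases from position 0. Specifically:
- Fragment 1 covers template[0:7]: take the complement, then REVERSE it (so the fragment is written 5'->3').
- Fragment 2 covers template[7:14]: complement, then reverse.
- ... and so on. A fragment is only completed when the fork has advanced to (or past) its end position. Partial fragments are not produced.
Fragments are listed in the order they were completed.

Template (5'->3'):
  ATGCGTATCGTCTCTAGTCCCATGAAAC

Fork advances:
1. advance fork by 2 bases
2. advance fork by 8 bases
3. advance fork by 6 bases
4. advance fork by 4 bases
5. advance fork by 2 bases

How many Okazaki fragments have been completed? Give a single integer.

Answer: 3

Derivation:
Step 1: advance 2 -> fork_pos = 0 + 2 = 2. Next multiple of 7 is 7 (not reached); still 0 fragment(s).
Step 2: advance 8 -> fork_pos = 2 + 8 = 10. Reached multiple(s) of 7: 7 -> fragment 1 completed (1 total).
Step 3: advance 6 -> fork_pos = 10 + 6 = 16. Reached multiple(s) of 7: 14 -> fragment 2 completed (2 total).
Step 4: advance 4 -> fork_pos = 16 + 4 = 20. Next multiple of 7 is 21 (not reached); still 2 fragment(s).
Step 5: advance 2 -> fork_pos = 20 + 2 = 22. Reached multiple(s) of 7: 21 -> fragment 3 completed (3 total).
Check: final fork_pos = 22; the multiples of 7 that are <= 22 are 7..21 -> 22 // 7 = 3 completed fragment(s).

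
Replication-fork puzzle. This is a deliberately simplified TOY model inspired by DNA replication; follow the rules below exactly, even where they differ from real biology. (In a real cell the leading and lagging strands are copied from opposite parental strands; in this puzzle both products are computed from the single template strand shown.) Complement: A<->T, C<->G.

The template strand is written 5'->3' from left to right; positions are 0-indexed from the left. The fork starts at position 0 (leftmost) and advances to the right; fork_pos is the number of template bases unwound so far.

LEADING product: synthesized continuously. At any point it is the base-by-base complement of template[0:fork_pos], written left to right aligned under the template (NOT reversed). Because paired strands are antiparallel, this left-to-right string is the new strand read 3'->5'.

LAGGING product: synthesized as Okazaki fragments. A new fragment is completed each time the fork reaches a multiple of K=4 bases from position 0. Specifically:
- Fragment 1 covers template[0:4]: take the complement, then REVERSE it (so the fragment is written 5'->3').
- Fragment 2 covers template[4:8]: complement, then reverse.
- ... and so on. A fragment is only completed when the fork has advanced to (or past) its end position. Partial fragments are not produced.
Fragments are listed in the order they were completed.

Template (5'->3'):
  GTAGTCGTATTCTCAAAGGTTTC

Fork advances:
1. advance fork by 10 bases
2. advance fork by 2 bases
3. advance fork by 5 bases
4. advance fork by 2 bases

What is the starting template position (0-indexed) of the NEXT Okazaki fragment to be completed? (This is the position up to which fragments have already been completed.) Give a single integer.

Step 1: advance 10 -> fork_pos = 0 + 10 = 10. Reached multiple(s) of 4: 4, 8 -> fragments 1-2 completed (2 total).
Step 2: advance 2 -> fork_pos = 10 + 2 = 12. Reached multiple(s) of 4: 12 -> fragment 3 completed (3 total).
Step 3: advance 5 -> fork_pos = 12 + 5 = 17. Reached multiple(s) of 4: 16 -> fragment 4 completed (4 total).
Step 4: advance 2 -> fork_pos = 17 + 2 = 19. Next multiple of 4 is 20 (not reached); still 4 fragment(s).
4 fragment(s) completed, covering template[0:16] (4 x 4 = 16). The next fragment, fragment 5, covers template[16:20], so it starts at position 16.

Answer: 16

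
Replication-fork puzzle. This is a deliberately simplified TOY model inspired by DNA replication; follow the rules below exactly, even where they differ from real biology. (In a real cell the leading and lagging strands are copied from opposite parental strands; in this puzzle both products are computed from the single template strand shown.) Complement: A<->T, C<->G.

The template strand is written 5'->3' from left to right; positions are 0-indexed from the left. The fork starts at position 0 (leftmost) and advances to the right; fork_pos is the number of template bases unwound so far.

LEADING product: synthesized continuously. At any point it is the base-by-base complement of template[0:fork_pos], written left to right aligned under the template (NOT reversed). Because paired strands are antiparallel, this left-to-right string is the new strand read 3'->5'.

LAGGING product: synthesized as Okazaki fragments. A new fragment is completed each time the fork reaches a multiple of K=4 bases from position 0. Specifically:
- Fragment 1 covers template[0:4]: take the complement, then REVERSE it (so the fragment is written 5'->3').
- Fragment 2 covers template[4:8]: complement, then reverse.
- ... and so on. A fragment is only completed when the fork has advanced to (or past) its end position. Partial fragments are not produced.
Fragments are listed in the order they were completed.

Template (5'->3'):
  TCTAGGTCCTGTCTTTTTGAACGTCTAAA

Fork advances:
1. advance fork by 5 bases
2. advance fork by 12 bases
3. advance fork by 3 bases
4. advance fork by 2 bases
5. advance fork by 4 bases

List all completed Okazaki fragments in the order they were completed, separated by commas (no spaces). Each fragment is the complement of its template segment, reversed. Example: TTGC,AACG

Answer: TAGA,GACC,ACAG,AAAG,TCAA,ACGT

Derivation:
Step 1: advance 5 -> fork_pos = 0 + 5 = 5. Reached multiple(s) of 4: 4 -> fragment 1 completed (1 total).
Step 2: advance 12 -> fork_pos = 5 + 12 = 17. Reached multiple(s) of 4: 8, 12, 16 -> fragments 2-4 completed (4 total).
Step 3: advance 3 -> fork_pos = 17 + 3 = 20. Reached multiple(s) of 4: 20 -> fragment 5 completed (5 total).
Step 4: advance 2 -> fork_pos = 20 + 2 = 22. Next multiple of 4 is 24 (not reached); still 5 fragment(s).
Step 5: advance 4 -> fork_pos = 22 + 4 = 26. Reached multiple(s) of 4: 24 -> fragment 6 completed (6 total).
Final fork_pos = 26, so 6 fragment(s) are complete. Build each: template segment -> complement -> reverse.
Fragment 1: template[0:4] = TCTA -> complement AGAT -> reversed TAGA
Fragment 2: template[4:8] = GGTC -> complement CCAG -> reversed GACC
Fragment 3: template[8:12] = CTGT -> complement GACA -> reversed ACAG
Fragment 4: template[12:16] = CTTT -> complement GAAA -> reversed AAAG
Fragment 5: template[16:20] = TTGA -> complement AACT -> reversed TCAA
Fragment 6: template[20:24] = ACGT -> complement TGCA -> reversed ACGT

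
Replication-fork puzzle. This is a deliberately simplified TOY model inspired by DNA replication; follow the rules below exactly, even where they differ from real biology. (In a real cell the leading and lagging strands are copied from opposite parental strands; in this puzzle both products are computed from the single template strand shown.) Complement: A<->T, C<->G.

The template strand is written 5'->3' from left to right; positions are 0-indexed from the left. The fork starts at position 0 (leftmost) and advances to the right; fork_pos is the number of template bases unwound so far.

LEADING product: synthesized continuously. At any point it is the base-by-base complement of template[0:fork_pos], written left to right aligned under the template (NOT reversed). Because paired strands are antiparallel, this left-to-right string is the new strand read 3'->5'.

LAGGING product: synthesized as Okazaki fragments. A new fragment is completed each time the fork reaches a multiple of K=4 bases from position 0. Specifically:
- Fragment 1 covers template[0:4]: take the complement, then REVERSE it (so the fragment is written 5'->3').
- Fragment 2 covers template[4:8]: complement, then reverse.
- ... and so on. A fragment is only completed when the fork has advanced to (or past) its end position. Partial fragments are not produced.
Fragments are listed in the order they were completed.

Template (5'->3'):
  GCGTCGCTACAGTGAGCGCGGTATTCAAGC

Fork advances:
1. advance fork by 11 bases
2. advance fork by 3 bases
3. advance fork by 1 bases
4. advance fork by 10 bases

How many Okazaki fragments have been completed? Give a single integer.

Answer: 6

Derivation:
Step 1: advance 11 -> fork_pos = 0 + 11 = 11. Reached multiple(s) of 4: 4, 8 -> fragments 1-2 completed (2 total).
Step 2: advance 3 -> fork_pos = 11 + 3 = 14. Reached multiple(s) of 4: 12 -> fragment 3 completed (3 total).
Step 3: advance 1 -> fork_pos = 14 + 1 = 15. Next multiple of 4 is 16 (not reached); still 3 fragment(s).
Step 4: advance 10 -> fork_pos = 15 + 10 = 25. Reached multiple(s) of 4: 16, 20, 24 -> fragments 4-6 completed (6 total).
Check: final fork_pos = 25; the multiples of 4 that are <= 25 are 4..24 -> 25 // 4 = 6 completed fragment(s).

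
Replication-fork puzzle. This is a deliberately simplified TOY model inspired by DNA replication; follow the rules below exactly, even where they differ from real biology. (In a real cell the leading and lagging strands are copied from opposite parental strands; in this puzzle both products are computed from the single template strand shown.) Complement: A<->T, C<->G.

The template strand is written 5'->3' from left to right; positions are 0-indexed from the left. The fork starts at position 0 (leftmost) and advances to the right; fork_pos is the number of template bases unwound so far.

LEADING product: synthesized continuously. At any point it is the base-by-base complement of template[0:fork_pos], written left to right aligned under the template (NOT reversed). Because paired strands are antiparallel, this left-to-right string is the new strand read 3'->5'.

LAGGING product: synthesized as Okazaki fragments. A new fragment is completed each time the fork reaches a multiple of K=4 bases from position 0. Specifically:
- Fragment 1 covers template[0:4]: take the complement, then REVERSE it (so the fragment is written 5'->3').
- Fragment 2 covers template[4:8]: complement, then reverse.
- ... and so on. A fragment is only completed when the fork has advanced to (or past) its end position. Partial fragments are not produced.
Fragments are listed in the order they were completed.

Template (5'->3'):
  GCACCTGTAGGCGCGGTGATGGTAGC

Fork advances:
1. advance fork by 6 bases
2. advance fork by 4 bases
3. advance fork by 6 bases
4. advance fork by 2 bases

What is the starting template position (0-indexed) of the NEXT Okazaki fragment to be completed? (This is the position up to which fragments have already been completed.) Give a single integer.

Step 1: advance 6 -> fork_pos = 0 + 6 = 6. Reached multiple(s) of 4: 4 -> fragment 1 completed (1 total).
Step 2: advance 4 -> fork_pos = 6 + 4 = 10. Reached multiple(s) of 4: 8 -> fragment 2 completed (2 total).
Step 3: advance 6 -> fork_pos = 10 + 6 = 16. Reached multiple(s) of 4: 12, 16 -> fragments 3-4 completed (4 total).
Step 4: advance 2 -> fork_pos = 16 + 2 = 18. Next multiple of 4 is 20 (not reached); still 4 fragment(s).
4 fragment(s) completed, covering template[0:16] (4 x 4 = 16). The next fragment, fragment 5, covers template[16:20], so it starts at position 16.

Answer: 16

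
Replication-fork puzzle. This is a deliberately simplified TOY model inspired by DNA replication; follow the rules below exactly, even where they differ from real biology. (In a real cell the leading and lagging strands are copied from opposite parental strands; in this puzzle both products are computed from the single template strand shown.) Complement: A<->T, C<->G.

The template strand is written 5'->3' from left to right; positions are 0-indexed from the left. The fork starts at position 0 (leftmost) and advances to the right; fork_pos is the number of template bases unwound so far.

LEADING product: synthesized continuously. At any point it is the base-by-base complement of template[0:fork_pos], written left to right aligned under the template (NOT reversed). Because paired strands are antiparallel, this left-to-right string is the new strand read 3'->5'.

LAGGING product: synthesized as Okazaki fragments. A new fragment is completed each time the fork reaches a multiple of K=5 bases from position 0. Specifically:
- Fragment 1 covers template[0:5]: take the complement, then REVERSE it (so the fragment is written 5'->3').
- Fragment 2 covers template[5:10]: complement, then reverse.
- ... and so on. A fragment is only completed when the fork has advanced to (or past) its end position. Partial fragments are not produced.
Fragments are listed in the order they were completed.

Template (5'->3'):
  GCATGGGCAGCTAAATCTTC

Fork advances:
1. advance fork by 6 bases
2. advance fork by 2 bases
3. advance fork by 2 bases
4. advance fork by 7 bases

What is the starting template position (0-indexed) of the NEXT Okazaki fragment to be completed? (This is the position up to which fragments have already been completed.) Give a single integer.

Answer: 15

Derivation:
Step 1: advance 6 -> fork_pos = 0 + 6 = 6. Reached multiple(s) of 5: 5 -> fragment 1 completed (1 total).
Step 2: advance 2 -> fork_pos = 6 + 2 = 8. Next multiple of 5 is 10 (not reached); still 1 fragment(s).
Step 3: advance 2 -> fork_pos = 8 + 2 = 10. Reached multiple(s) of 5: 10 -> fragment 2 completed (2 total).
Step 4: advance 7 -> fork_pos = 10 + 7 = 17. Reached multiple(s) of 5: 15 -> fragment 3 completed (3 total).
3 fragment(s) completed, covering template[0:15] (3 x 5 = 15). The next fragment, fragment 4, covers template[15:20], so it starts at position 15.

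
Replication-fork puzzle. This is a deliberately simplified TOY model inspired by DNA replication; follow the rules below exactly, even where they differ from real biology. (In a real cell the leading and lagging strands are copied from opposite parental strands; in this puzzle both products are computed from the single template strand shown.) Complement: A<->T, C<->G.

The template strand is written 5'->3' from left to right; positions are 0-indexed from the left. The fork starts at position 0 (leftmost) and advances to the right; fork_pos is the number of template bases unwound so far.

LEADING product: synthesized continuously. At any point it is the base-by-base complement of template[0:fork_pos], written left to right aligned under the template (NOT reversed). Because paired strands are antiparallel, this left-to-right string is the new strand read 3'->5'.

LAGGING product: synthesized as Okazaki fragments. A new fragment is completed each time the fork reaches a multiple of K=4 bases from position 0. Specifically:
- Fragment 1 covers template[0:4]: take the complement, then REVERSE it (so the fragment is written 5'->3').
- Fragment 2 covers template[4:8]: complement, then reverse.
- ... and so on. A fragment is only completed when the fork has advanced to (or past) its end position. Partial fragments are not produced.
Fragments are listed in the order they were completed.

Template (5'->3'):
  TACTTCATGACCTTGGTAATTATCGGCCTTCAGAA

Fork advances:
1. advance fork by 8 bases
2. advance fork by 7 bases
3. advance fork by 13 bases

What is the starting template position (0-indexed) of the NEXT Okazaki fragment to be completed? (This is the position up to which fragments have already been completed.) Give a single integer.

Step 1: advance 8 -> fork_pos = 0 + 8 = 8. Reached multiple(s) of 4: 4, 8 -> fragments 1-2 completed (2 total).
Step 2: advance 7 -> fork_pos = 8 + 7 = 15. Reached multiple(s) of 4: 12 -> fragment 3 completed (3 total).
Step 3: advance 13 -> fork_pos = 15 + 13 = 28. Reached multiple(s) of 4: 16, 20, 24, 28 -> fragments 4-7 completed (7 total).
7 fragment(s) completed, covering template[0:28] (7 x 4 = 28). The next fragment, fragment 8, covers template[28:32], so it starts at position 28.

Answer: 28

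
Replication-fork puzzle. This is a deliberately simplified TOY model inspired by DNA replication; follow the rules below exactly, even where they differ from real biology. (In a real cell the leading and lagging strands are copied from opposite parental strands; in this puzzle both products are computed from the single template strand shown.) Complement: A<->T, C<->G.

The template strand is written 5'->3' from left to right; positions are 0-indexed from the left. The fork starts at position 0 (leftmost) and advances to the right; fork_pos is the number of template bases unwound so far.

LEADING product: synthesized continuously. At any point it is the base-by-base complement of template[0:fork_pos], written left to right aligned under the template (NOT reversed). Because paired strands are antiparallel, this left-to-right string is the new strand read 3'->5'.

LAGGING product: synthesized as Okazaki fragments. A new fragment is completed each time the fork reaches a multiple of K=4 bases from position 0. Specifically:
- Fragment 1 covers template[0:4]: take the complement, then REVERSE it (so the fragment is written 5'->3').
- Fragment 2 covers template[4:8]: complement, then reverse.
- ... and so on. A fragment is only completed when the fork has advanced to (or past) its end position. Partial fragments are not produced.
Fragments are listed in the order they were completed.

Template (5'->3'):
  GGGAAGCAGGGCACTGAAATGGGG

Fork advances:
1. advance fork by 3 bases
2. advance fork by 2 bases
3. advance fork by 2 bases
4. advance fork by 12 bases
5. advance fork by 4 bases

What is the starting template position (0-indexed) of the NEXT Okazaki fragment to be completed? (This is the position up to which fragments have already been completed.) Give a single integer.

Step 1: advance 3 -> fork_pos = 0 + 3 = 3. Next multiple of 4 is 4 (not reached); still 0 fragment(s).
Step 2: advance 2 -> fork_pos = 3 + 2 = 5. Reached multiple(s) of 4: 4 -> fragment 1 completed (1 total).
Step 3: advance 2 -> fork_pos = 5 + 2 = 7. Next multiple of 4 is 8 (not reached); still 1 fragment(s).
Step 4: advance 12 -> fork_pos = 7 + 12 = 19. Reached multiple(s) of 4: 8, 12, 16 -> fragments 2-4 completed (4 total).
Step 5: advance 4 -> fork_pos = 19 + 4 = 23. Reached multiple(s) of 4: 20 -> fragment 5 completed (5 total).
5 fragment(s) completed, covering template[0:20] (5 x 4 = 20). The next fragment, fragment 6, covers template[20:24], so it starts at position 20.

Answer: 20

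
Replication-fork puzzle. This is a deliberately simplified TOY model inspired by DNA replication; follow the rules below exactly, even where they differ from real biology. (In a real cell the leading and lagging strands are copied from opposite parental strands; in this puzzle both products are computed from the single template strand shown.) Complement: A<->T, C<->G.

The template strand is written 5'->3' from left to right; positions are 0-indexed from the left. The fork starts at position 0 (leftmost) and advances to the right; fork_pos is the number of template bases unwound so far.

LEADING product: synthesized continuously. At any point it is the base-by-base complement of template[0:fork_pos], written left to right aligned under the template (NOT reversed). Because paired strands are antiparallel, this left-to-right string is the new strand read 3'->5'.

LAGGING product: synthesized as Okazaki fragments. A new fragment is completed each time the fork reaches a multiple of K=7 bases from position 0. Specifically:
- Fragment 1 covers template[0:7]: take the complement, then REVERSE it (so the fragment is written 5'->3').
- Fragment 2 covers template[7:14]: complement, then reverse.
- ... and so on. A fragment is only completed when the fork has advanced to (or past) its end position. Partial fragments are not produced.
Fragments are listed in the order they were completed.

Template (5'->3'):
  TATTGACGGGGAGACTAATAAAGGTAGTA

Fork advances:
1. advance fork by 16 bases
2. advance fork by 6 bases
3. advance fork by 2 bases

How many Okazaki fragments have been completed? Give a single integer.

Step 1: advance 16 -> fork_pos = 0 + 16 = 16. Reached multiple(s) of 7: 7, 14 -> fragments 1-2 completed (2 total).
Step 2: advance 6 -> fork_pos = 16 + 6 = 22. Reached multiple(s) of 7: 21 -> fragment 3 completed (3 total).
Step 3: advance 2 -> fork_pos = 22 + 2 = 24. Next multiple of 7 is 28 (not reached); still 3 fragment(s).
Check: final fork_pos = 24; the multiples of 7 that are <= 24 are 7..21 -> 24 // 7 = 3 completed fragment(s).

Answer: 3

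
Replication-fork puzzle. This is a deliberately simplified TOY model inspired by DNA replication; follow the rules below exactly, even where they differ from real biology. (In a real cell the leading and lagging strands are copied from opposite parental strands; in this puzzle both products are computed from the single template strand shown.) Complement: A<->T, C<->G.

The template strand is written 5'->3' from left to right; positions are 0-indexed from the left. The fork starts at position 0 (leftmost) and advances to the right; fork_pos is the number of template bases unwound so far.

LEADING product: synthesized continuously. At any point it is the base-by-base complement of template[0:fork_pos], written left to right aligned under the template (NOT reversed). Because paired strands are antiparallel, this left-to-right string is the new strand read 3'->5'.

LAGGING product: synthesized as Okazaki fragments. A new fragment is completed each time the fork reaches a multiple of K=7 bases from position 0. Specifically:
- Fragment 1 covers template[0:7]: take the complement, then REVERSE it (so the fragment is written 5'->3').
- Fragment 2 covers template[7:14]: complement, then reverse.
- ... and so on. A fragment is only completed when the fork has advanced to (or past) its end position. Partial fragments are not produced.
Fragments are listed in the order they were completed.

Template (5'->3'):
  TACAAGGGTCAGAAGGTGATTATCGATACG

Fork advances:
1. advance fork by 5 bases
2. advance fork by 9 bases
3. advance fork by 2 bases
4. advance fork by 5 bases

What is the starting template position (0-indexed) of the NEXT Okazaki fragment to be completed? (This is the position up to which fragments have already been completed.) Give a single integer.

Answer: 21

Derivation:
Step 1: advance 5 -> fork_pos = 0 + 5 = 5. Next multiple of 7 is 7 (not reached); still 0 fragment(s).
Step 2: advance 9 -> fork_pos = 5 + 9 = 14. Reached multiple(s) of 7: 7, 14 -> fragments 1-2 completed (2 total).
Step 3: advance 2 -> fork_pos = 14 + 2 = 16. Next multiple of 7 is 21 (not reached); still 2 fragment(s).
Step 4: advance 5 -> fork_pos = 16 + 5 = 21. Reached multiple(s) of 7: 21 -> fragment 3 completed (3 total).
3 fragment(s) completed, covering template[0:21] (3 x 7 = 21). The next fragment, fragment 4, covers template[21:28], so it starts at position 21.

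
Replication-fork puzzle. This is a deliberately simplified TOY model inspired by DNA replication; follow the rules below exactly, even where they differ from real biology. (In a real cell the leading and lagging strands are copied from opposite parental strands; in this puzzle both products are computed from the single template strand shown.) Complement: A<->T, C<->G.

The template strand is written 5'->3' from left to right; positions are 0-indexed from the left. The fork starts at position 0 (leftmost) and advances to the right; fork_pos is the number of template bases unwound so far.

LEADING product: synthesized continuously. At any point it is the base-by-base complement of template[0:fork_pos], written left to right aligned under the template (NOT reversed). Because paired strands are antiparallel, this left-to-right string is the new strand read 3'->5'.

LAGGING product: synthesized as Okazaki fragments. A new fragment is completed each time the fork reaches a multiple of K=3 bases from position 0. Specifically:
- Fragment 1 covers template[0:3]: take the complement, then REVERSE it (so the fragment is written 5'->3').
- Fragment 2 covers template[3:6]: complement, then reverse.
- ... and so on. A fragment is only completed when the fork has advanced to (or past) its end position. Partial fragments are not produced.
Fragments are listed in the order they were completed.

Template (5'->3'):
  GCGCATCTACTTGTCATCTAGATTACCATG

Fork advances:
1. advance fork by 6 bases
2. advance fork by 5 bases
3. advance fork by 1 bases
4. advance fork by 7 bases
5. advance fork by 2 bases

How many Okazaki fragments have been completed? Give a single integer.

Step 1: advance 6 -> fork_pos = 0 + 6 = 6. Reached multiple(s) of 3: 3, 6 -> fragments 1-2 completed (2 total).
Step 2: advance 5 -> fork_pos = 6 + 5 = 11. Reached multiple(s) of 3: 9 -> fragment 3 completed (3 total).
Step 3: advance 1 -> fork_pos = 11 + 1 = 12. Reached multiple(s) of 3: 12 -> fragment 4 completed (4 total).
Step 4: advance 7 -> fork_pos = 12 + 7 = 19. Reached multiple(s) of 3: 15, 18 -> fragments 5-6 completed (6 total).
Step 5: advance 2 -> fork_pos = 19 + 2 = 21. Reached multiple(s) of 3: 21 -> fragment 7 completed (7 total).
Check: final fork_pos = 21; the multiples of 3 that are <= 21 are 3..21 -> 21 // 3 = 7 completed fragment(s).

Answer: 7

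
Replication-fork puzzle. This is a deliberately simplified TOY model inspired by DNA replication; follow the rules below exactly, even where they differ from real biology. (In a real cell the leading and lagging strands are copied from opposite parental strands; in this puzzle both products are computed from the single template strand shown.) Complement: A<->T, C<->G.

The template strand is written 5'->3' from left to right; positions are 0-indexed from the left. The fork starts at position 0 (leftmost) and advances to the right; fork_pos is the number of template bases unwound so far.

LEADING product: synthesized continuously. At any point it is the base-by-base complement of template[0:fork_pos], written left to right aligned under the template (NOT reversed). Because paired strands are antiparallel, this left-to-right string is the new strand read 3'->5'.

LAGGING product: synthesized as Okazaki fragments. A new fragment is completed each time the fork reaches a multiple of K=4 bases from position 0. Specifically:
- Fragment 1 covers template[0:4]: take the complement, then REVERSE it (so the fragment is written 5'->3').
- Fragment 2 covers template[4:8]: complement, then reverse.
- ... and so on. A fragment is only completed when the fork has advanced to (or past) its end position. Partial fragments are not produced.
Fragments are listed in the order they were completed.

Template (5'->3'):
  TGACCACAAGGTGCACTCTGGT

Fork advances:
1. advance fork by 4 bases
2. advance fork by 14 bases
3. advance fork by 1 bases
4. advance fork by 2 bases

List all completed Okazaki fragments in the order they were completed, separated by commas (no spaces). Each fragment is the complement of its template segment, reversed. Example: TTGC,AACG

Step 1: advance 4 -> fork_pos = 0 + 4 = 4. Reached multiple(s) of 4: 4 -> fragment 1 completed (1 total).
Step 2: advance 14 -> fork_pos = 4 + 14 = 18. Reached multiple(s) of 4: 8, 12, 16 -> fragments 2-4 completed (4 total).
Step 3: advance 1 -> fork_pos = 18 + 1 = 19. Next multiple of 4 is 20 (not reached); still 4 fragment(s).
Step 4: advance 2 -> fork_pos = 19 + 2 = 21. Reached multiple(s) of 4: 20 -> fragment 5 completed (5 total).
Final fork_pos = 21, so 5 fragment(s) are complete. Build each: template segment -> complement -> reverse.
Fragment 1: template[0:4] = TGAC -> complement ACTG -> reversed GTCA
Fragment 2: template[4:8] = CACA -> complement GTGT -> reversed TGTG
Fragment 3: template[8:12] = AGGT -> complement TCCA -> reversed ACCT
Fragment 4: template[12:16] = GCAC -> complement CGTG -> reversed GTGC
Fragment 5: template[16:20] = TCTG -> complement AGAC -> reversed CAGA

Answer: GTCA,TGTG,ACCT,GTGC,CAGA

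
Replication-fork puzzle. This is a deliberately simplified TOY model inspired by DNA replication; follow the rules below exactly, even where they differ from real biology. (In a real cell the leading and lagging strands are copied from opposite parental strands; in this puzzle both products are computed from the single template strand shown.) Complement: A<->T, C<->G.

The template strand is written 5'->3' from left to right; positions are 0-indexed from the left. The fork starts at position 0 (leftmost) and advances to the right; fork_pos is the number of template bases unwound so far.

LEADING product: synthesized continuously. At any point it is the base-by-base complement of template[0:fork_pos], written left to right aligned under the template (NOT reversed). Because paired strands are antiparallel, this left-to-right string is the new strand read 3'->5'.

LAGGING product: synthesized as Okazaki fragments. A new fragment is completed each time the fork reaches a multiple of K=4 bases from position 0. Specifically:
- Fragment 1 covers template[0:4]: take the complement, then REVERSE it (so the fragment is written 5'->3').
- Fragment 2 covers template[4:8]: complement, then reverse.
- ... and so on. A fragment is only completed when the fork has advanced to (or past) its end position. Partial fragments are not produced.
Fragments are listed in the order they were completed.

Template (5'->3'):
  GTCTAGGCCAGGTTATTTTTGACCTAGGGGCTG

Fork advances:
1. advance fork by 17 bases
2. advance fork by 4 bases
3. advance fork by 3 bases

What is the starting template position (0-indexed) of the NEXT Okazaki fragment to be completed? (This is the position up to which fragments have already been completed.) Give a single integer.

Answer: 24

Derivation:
Step 1: advance 17 -> fork_pos = 0 + 17 = 17. Reached multiple(s) of 4: 4, 8, 12, 16 -> fragments 1-4 completed (4 total).
Step 2: advance 4 -> fork_pos = 17 + 4 = 21. Reached multiple(s) of 4: 20 -> fragment 5 completed (5 total).
Step 3: advance 3 -> fork_pos = 21 + 3 = 24. Reached multiple(s) of 4: 24 -> fragment 6 completed (6 total).
6 fragment(s) completed, covering template[0:24] (6 x 4 = 24). The next fragment, fragment 7, covers template[24:28], so it starts at position 24.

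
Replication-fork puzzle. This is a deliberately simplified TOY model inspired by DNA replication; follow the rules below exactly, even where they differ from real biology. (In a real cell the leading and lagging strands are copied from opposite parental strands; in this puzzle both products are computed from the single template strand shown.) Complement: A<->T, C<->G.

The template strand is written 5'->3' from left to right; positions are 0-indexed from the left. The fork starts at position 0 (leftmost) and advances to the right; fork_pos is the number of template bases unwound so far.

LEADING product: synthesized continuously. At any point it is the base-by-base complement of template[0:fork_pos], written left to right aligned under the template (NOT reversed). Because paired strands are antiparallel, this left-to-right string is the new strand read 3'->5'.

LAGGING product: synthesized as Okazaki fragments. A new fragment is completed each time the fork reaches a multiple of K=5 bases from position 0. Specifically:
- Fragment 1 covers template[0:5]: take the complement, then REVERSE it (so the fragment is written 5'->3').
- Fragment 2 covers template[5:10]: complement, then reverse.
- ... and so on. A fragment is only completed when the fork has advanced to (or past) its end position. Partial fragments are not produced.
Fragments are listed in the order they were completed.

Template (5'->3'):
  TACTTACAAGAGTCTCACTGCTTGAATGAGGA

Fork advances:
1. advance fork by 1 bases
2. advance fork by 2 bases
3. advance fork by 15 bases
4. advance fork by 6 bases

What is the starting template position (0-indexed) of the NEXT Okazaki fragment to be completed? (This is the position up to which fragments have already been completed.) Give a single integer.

Step 1: advance 1 -> fork_pos = 0 + 1 = 1. Next multiple of 5 is 5 (not reached); still 0 fragment(s).
Step 2: advance 2 -> fork_pos = 1 + 2 = 3. Next multiple of 5 is 5 (not reached); still 0 fragment(s).
Step 3: advance 15 -> fork_pos = 3 + 15 = 18. Reached multiple(s) of 5: 5, 10, 15 -> fragments 1-3 completed (3 total).
Step 4: advance 6 -> fork_pos = 18 + 6 = 24. Reached multiple(s) of 5: 20 -> fragment 4 completed (4 total).
4 fragment(s) completed, covering template[0:20] (4 x 5 = 20). The next fragment, fragment 5, covers template[20:25], so it starts at position 20.

Answer: 20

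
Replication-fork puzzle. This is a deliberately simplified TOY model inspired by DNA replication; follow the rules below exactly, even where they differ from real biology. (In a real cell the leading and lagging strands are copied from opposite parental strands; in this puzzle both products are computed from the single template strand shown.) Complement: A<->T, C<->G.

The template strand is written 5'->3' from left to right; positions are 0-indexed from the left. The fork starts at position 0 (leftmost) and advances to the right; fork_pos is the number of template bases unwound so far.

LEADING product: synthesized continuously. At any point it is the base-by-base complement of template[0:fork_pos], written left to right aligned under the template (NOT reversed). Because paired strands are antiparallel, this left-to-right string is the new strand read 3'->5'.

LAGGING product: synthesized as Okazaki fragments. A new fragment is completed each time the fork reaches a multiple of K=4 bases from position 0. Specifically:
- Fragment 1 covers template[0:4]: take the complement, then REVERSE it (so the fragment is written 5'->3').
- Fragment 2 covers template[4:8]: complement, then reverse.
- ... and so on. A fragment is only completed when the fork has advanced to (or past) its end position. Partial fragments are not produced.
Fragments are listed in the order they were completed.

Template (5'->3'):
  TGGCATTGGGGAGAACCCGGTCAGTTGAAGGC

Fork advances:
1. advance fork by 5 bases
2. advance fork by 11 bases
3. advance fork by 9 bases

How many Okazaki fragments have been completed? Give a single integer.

Step 1: advance 5 -> fork_pos = 0 + 5 = 5. Reached multiple(s) of 4: 4 -> fragment 1 completed (1 total).
Step 2: advance 11 -> fork_pos = 5 + 11 = 16. Reached multiple(s) of 4: 8, 12, 16 -> fragments 2-4 completed (4 total).
Step 3: advance 9 -> fork_pos = 16 + 9 = 25. Reached multiple(s) of 4: 20, 24 -> fragments 5-6 completed (6 total).
Check: final fork_pos = 25; the multiples of 4 that are <= 25 are 4..24 -> 25 // 4 = 6 completed fragment(s).

Answer: 6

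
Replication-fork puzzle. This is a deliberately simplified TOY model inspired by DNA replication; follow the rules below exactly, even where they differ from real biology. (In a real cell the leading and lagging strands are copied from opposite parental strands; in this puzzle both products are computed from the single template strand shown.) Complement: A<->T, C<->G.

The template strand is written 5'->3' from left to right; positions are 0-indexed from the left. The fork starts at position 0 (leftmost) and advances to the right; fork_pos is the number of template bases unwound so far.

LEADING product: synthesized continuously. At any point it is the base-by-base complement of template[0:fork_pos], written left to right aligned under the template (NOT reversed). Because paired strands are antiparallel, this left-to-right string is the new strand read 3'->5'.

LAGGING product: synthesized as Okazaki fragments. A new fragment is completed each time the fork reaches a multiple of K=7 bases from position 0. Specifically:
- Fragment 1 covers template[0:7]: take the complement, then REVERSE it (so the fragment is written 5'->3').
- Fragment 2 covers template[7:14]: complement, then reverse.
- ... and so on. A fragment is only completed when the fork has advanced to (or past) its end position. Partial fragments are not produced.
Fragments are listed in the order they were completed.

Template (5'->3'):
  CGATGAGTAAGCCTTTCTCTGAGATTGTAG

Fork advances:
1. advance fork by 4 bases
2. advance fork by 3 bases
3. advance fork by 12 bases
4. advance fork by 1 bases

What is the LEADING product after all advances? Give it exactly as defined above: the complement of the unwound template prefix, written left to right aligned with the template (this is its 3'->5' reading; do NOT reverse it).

Step 1: advance 4 -> fork_pos = 0 + 4 = 4.
Step 2: advance 3 -> fork_pos = 4 + 3 = 7.
Step 3: advance 12 -> fork_pos = 7 + 12 = 19.
Step 4: advance 1 -> fork_pos = 19 + 1 = 20.
Unwound prefix: template[0:20] = CGATGAGTAAGCCTTTCTCT
Complement it base by base (A<->T, C<->G), keeping left-to-right order:
  [0:5] CGATG -> GCTAC
  [5:10] AGTAA -> TCATT
  [10:15] GCCTT -> CGGAA
  [15:20] TCTCT -> AGAGA
Concatenate: GCTACTCATTCGGAAAGAGA (length 20; written aligned with the template, i.e. 3'->5').

Answer: GCTACTCATTCGGAAAGAGA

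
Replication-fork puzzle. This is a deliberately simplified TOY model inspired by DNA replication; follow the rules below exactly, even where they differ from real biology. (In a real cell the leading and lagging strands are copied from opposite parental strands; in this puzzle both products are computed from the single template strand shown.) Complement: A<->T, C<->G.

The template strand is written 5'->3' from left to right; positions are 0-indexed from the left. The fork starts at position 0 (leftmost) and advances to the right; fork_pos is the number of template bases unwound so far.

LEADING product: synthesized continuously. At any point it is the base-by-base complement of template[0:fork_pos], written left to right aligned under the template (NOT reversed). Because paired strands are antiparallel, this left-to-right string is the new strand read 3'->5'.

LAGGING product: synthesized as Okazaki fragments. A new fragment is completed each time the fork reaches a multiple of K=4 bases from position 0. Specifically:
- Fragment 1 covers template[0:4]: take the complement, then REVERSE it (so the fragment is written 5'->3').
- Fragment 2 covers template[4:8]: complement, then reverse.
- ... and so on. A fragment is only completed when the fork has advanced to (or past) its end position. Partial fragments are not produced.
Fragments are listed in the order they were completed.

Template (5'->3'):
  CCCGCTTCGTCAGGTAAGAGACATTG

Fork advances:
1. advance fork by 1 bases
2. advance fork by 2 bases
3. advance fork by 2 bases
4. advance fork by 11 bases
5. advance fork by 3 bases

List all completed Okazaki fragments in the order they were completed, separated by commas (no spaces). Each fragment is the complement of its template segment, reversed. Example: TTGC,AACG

Step 1: advance 1 -> fork_pos = 0 + 1 = 1. Next multiple of 4 is 4 (not reached); still 0 fragment(s).
Step 2: advance 2 -> fork_pos = 1 + 2 = 3. Next multiple of 4 is 4 (not reached); still 0 fragment(s).
Step 3: advance 2 -> fork_pos = 3 + 2 = 5. Reached multiple(s) of 4: 4 -> fragment 1 completed (1 total).
Step 4: advance 11 -> fork_pos = 5 + 11 = 16. Reached multiple(s) of 4: 8, 12, 16 -> fragments 2-4 completed (4 total).
Step 5: advance 3 -> fork_pos = 16 + 3 = 19. Next multiple of 4 is 20 (not reached); still 4 fragment(s).
Final fork_pos = 19, so 4 fragment(s) are complete. Build each: template segment -> complement -> reverse.
Fragment 1: template[0:4] = CCCG -> complement GGGC -> reversed CGGG
Fragment 2: template[4:8] = CTTC -> complement GAAG -> reversed GAAG
Fragment 3: template[8:12] = GTCA -> complement CAGT -> reversed TGAC
Fragment 4: template[12:16] = GGTA -> complement CCAT -> reversed TACC

Answer: CGGG,GAAG,TGAC,TACC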